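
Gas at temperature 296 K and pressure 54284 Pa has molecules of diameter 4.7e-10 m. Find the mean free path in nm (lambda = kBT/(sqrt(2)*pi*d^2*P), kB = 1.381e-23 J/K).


Mean free path: lambda = kB*T / (sqrt(2) * pi * d^2 * P)
lambda = 1.381e-23 * 296 / (sqrt(2) * pi * (4.7e-10)^2 * 54284)
lambda = 7.67278e-08 m
lambda = 76.73 nm

76.73


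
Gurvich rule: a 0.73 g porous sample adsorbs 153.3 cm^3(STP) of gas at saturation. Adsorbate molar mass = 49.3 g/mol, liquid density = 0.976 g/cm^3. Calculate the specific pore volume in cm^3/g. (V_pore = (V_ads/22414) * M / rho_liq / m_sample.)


Moles adsorbed n = V_ads / 22414 = 153.3 / 22414 = 6.839475e-03 mol
Liquid volume V_liq = n * M / rho_liq = 6.839475e-03 * 49.3 / 0.976 = 0.34548 cm^3
Specific pore volume V_pore = V_liq / m_sample = 0.34548 / 0.73
V_pore = 0.4733 cm^3/g

0.4733


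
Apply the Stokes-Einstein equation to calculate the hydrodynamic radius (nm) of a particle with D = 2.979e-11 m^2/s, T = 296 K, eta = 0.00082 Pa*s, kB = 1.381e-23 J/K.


Stokes-Einstein: R = kB*T / (6*pi*eta*D)
R = 1.381e-23 * 296 / (6 * pi * 0.00082 * 2.979e-11)
R = 8.87769e-09 m = 8.88 nm

8.88


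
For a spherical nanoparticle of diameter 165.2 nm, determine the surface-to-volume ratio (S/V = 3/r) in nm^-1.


Radius r = 165.2/2 = 82.6 nm
S/V = 3 / r = 3 / 82.6
S/V = 0.0363 nm^-1

0.0363


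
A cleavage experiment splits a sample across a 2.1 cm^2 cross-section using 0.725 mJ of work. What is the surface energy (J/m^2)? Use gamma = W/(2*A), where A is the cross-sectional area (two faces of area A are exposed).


Convert: A = 2.1 cm^2 = 0.00021 m^2, W = 0.725 mJ = 0.000725 J
Cleaving exposes two faces of area A, so total new surface = 2*A and gamma = W / (2*A)
gamma = 0.000725 / (2 * 0.00021)
gamma = 1.726 J/m^2

1.726


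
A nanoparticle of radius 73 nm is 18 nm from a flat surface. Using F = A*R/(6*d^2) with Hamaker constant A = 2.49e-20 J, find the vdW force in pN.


Convert to SI: R = 73 nm = 7.3e-08 m, d = 18 nm = 1.8e-08 m
F = A * R / (6 * d^2)
F = 2.49e-20 * 7.3e-08 / (6 * (1.8e-08)^2)
F = 9.35031e-13 N = 0.935 pN

0.935


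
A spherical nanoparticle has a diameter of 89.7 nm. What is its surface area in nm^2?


Radius r = 89.7/2 = 44.85 nm
Surface area SA = 4 * pi * r^2
SA = 4 * pi * (44.85)^2
SA = 25277.54 nm^2

25277.54


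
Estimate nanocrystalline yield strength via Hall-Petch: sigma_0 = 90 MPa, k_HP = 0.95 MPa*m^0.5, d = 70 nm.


d = 70 nm = 7e-08 m
sqrt(d) = 0.0002645751
Hall-Petch contribution = k / sqrt(d) = 0.95 / 0.0002645751 = 3590.7 MPa
sigma = sigma_0 + k/sqrt(d) = 90 + 3590.7 = 3680.7 MPa

3680.7


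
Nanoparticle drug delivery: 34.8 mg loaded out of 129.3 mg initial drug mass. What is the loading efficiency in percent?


Drug loading efficiency = (drug loaded / drug initial) * 100
DLE = 34.8 / 129.3 * 100
DLE = 0.2691 * 100
DLE = 26.91%

26.91


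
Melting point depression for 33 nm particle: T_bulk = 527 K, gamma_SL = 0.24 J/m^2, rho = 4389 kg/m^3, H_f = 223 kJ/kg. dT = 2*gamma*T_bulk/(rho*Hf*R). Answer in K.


Radius R = 33/2 = 16.5 nm = 1.65e-08 m
Convert H_f = 223 kJ/kg = 223000 J/kg
dT = 2 * gamma_SL * T_bulk / (rho * H_f * R)
dT = 2 * 0.24 * 527 / (4389 * 223000 * 1.65e-08)
dT = 15.7 K

15.7


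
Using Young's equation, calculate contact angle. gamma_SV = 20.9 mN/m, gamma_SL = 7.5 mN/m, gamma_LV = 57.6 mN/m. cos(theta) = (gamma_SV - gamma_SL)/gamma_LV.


cos(theta) = (gamma_SV - gamma_SL) / gamma_LV
cos(theta) = (20.9 - 7.5) / 57.6
cos(theta) = 0.232639
theta = arccos(0.232639) = 76.55 degrees

76.55


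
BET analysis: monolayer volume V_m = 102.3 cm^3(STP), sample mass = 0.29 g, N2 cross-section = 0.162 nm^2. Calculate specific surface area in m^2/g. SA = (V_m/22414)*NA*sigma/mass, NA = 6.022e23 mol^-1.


Number of moles in monolayer = V_m / 22414 = 102.3 / 22414 = 0.00456411
Number of molecules = moles * NA = 0.00456411 * 6.022e23
SA = molecules * sigma / mass
SA = (102.3 / 22414) * 6.022e23 * 0.162e-18 / 0.29
SA = 1535.4 m^2/g

1535.4


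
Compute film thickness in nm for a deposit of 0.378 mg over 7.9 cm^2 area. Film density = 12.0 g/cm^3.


Convert: m = 0.378 mg = 3.7800e-07 kg, A = 7.9 cm^2 = 7.9000e-04 m^2, rho = 12.0 g/cm^3 = 12000 kg/m^3
t = m / (A * rho)
t = 3.7800e-07 / (7.9000e-04 * 12000)
t = 3.9873e-08 m = 39.9 nm

39.9


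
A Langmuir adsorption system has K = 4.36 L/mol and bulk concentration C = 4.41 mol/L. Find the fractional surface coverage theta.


Langmuir isotherm: theta = K*C / (1 + K*C)
K*C = 4.36 * 4.41 = 19.2276
theta = 19.2276 / (1 + 19.2276) = 19.2276 / 20.2276
theta = 0.9506

0.9506


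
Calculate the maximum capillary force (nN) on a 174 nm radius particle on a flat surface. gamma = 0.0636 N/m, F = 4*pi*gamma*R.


Convert radius: R = 174 nm = 1.74e-07 m
F = 4 * pi * gamma * R
F = 4 * pi * 0.0636 * 1.74e-07
F = 1.39064e-07 N = 139.0645 nN

139.0645


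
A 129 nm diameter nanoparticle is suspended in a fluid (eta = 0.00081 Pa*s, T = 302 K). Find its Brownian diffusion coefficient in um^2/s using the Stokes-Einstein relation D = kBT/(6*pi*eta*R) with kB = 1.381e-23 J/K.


Radius R = 129/2 = 64.5 nm = 6.45e-08 m
D = kB*T / (6*pi*eta*R)
D = 1.381e-23 * 302 / (6 * pi * 0.00081 * 6.45e-08)
D = 4.23501e-12 m^2/s = 4.235 um^2/s

4.235


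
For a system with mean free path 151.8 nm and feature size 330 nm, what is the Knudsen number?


Knudsen number Kn = lambda / L
Kn = 151.8 / 330
Kn = 0.46

0.46


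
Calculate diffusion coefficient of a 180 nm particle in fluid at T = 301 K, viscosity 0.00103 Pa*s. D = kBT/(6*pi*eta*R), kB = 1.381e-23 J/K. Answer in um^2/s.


Radius R = 180/2 = 90 nm = 9e-08 m
D = kB*T / (6*pi*eta*R)
D = 1.381e-23 * 301 / (6 * pi * 0.00103 * 9e-08)
D = 2.37892e-12 m^2/s = 2.379 um^2/s

2.379


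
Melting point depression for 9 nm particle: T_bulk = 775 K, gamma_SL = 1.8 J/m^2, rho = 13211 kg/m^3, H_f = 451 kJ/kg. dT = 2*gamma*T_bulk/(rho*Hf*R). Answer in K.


Radius R = 9/2 = 4.5 nm = 4.5e-09 m
Convert H_f = 451 kJ/kg = 451000 J/kg
dT = 2 * gamma_SL * T_bulk / (rho * H_f * R)
dT = 2 * 1.8 * 775 / (13211 * 451000 * 4.5e-09)
dT = 104.1 K

104.1


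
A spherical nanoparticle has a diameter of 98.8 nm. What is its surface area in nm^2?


Radius r = 98.8/2 = 49.4 nm
Surface area SA = 4 * pi * r^2
SA = 4 * pi * (49.4)^2
SA = 30666.47 nm^2

30666.47


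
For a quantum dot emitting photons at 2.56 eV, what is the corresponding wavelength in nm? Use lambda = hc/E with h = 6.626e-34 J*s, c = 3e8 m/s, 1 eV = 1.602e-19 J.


Convert energy: E = 2.56 eV = 2.56 * 1.602e-19 = 4.10112e-19 J
lambda = h*c / E = 6.626e-34 * 3e8 / 4.10112e-19
lambda = 4.84697e-07 m = 484.7 nm

484.7


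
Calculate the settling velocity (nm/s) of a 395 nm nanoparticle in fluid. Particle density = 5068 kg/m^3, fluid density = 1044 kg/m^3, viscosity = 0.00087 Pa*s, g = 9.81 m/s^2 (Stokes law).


Radius R = 395/2 nm = 1.975e-07 m
Density difference = 5068 - 1044 = 4024 kg/m^3
v = 2 * R^2 * (rho_p - rho_f) * g / (9 * eta)
v = 2 * (1.975e-07)^2 * 4024 * 9.81 / (9 * 0.00087)
v = 3.93305e-07 m/s = 393.305 nm/s

393.305


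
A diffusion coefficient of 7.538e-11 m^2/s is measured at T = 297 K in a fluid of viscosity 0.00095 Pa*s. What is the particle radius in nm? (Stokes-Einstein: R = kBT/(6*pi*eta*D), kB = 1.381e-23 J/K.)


Stokes-Einstein: R = kB*T / (6*pi*eta*D)
R = 1.381e-23 * 297 / (6 * pi * 0.00095 * 7.538e-11)
R = 3.03857e-09 m = 3.04 nm

3.04


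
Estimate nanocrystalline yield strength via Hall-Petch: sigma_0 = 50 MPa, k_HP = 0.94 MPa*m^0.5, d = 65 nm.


d = 65 nm = 6.5e-08 m
sqrt(d) = 0.000254951
Hall-Petch contribution = k / sqrt(d) = 0.94 / 0.000254951 = 3687.0 MPa
sigma = sigma_0 + k/sqrt(d) = 50 + 3687.0 = 3737.0 MPa

3737.0


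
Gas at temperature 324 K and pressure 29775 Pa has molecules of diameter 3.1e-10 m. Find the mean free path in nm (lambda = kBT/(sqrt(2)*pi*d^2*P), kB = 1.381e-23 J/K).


Mean free path: lambda = kB*T / (sqrt(2) * pi * d^2 * P)
lambda = 1.381e-23 * 324 / (sqrt(2) * pi * (3.1e-10)^2 * 29775)
lambda = 3.51964e-07 m
lambda = 351.96 nm

351.96


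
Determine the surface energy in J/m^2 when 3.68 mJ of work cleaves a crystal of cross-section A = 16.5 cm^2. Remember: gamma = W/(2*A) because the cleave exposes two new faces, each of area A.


Convert: A = 16.5 cm^2 = 0.00165 m^2, W = 3.68 mJ = 0.00368 J
Cleaving exposes two faces of area A, so total new surface = 2*A and gamma = W / (2*A)
gamma = 0.00368 / (2 * 0.00165)
gamma = 1.115 J/m^2

1.115


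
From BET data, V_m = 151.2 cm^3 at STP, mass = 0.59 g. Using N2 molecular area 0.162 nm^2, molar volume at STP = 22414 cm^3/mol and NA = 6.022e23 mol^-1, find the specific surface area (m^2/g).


Number of moles in monolayer = V_m / 22414 = 151.2 / 22414 = 0.00674578
Number of molecules = moles * NA = 0.00674578 * 6.022e23
SA = molecules * sigma / mass
SA = (151.2 / 22414) * 6.022e23 * 0.162e-18 / 0.59
SA = 1115.4 m^2/g

1115.4


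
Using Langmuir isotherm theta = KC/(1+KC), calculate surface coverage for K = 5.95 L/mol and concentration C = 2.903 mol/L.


Langmuir isotherm: theta = K*C / (1 + K*C)
K*C = 5.95 * 2.903 = 17.27285
theta = 17.27285 / (1 + 17.27285) = 17.27285 / 18.27285
theta = 0.9453

0.9453


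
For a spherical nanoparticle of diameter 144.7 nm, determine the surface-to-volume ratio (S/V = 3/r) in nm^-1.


Radius r = 144.7/2 = 72.35 nm
S/V = 3 / r = 3 / 72.35
S/V = 0.0415 nm^-1

0.0415


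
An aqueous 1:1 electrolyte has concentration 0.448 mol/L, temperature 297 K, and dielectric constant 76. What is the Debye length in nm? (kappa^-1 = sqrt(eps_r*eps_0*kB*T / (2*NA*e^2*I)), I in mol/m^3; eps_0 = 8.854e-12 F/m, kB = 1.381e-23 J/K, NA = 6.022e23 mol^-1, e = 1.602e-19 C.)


Ionic strength I = 0.448 * 1^2 * 1000 = 448 mol/m^3
kappa^-1 = sqrt(76 * 8.854e-12 * 1.381e-23 * 297 / (2 * 6.022e23 * (1.602e-19)^2 * 448))
kappa^-1 = 0.446 nm

0.446


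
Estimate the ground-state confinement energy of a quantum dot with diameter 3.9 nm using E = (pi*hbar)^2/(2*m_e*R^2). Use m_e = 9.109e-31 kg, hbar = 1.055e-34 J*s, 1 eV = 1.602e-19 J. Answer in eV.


Radius R = 3.9/2 = 1.95 nm = 1.95e-09 m
E = (pi * 1.055e-34)^2 / (2 * 9.109e-31 * (1.95e-09)^2)
E(J) = 1.58575e-20
E = E(J) / 1.602e-19 = 0.099 eV

0.099


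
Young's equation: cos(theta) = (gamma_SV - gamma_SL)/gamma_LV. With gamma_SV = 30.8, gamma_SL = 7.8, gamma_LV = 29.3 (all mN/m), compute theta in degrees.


cos(theta) = (gamma_SV - gamma_SL) / gamma_LV
cos(theta) = (30.8 - 7.8) / 29.3
cos(theta) = 0.784983
theta = arccos(0.784983) = 38.28 degrees

38.28


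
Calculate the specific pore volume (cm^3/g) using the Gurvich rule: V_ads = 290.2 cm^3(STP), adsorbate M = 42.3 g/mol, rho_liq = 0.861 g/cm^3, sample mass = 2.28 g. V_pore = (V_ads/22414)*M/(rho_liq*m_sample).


Moles adsorbed n = V_ads / 22414 = 290.2 / 22414 = 1.294727e-02 mol
Liquid volume V_liq = n * M / rho_liq = 1.294727e-02 * 42.3 / 0.861 = 0.63609 cm^3
Specific pore volume V_pore = V_liq / m_sample = 0.63609 / 2.28
V_pore = 0.279 cm^3/g

0.279


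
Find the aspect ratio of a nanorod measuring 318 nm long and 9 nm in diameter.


Aspect ratio AR = length / diameter
AR = 318 / 9
AR = 35.33

35.33


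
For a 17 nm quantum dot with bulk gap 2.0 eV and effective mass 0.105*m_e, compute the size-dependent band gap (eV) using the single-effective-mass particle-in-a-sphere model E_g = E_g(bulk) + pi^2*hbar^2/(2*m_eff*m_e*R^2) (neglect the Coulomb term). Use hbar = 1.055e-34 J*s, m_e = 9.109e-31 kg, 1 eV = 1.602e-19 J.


Radius R = 17/2 nm = 8.5e-09 m
Confinement energy dE = pi^2 * hbar^2 / (2 * m_eff * m_e * R^2)
dE = pi^2 * (1.055e-34)^2 / (2 * 0.105 * 9.109e-31 * (8.5e-09)^2) J, divided by 1.602e-19 J/eV
dE = 0.0496 eV
Total band gap = E_g(bulk) + dE = 2.0 + 0.0496 = 2.0496 eV

2.0496


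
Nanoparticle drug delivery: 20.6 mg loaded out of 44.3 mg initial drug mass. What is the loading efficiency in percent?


Drug loading efficiency = (drug loaded / drug initial) * 100
DLE = 20.6 / 44.3 * 100
DLE = 0.465 * 100
DLE = 46.5%

46.5


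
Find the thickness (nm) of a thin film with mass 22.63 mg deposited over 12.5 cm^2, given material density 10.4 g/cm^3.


Convert: m = 22.63 mg = 2.2630e-05 kg, A = 12.5 cm^2 = 1.2500e-03 m^2, rho = 10.4 g/cm^3 = 10400 kg/m^3
t = m / (A * rho)
t = 2.2630e-05 / (1.2500e-03 * 10400)
t = 1.7408e-06 m = 1740.8 nm

1740.8


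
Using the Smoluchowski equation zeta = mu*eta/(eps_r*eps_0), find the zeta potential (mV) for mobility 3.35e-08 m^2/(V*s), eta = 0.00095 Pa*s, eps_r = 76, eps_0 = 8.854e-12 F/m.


Smoluchowski equation: zeta = mu * eta / (eps_r * eps_0)
zeta = 3.35e-08 * 0.00095 / (76 * 8.854e-12)
zeta = 0.047295 V = 47.3 mV

47.3


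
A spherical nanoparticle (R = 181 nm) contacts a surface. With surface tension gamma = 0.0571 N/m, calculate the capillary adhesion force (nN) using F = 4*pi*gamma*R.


Convert radius: R = 181 nm = 1.81e-07 m
F = 4 * pi * gamma * R
F = 4 * pi * 0.0571 * 1.81e-07
F = 1.29875e-07 N = 129.8747 nN

129.8747


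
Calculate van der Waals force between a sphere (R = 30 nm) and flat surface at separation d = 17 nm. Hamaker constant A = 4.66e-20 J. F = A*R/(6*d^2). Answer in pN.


Convert to SI: R = 30 nm = 3e-08 m, d = 17 nm = 1.7e-08 m
F = A * R / (6 * d^2)
F = 4.66e-20 * 3e-08 / (6 * (1.7e-08)^2)
F = 8.06228e-13 N = 0.806 pN

0.806


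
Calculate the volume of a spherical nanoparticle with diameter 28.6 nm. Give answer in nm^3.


Radius r = 28.6/2 = 14.3 nm
Volume V = (4/3) * pi * r^3
V = (4/3) * pi * (14.3)^3
V = 12248.89 nm^3

12248.89


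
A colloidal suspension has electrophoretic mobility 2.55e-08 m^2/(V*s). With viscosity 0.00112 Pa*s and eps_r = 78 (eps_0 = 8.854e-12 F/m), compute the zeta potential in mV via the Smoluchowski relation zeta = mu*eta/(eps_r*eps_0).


Smoluchowski equation: zeta = mu * eta / (eps_r * eps_0)
zeta = 2.55e-08 * 0.00112 / (78 * 8.854e-12)
zeta = 0.041355 V = 41.35 mV

41.35


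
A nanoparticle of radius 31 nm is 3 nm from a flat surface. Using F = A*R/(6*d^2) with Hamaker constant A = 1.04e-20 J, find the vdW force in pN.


Convert to SI: R = 31 nm = 3.1e-08 m, d = 3 nm = 3e-09 m
F = A * R / (6 * d^2)
F = 1.04e-20 * 3.1e-08 / (6 * (3e-09)^2)
F = 5.97037e-12 N = 5.97 pN

5.97


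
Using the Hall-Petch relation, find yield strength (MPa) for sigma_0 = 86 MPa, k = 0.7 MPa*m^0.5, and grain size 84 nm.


d = 84 nm = 8.4e-08 m
sqrt(d) = 0.0002898275
Hall-Petch contribution = k / sqrt(d) = 0.7 / 0.0002898275 = 2415.2 MPa
sigma = sigma_0 + k/sqrt(d) = 86 + 2415.2 = 2501.2 MPa

2501.2


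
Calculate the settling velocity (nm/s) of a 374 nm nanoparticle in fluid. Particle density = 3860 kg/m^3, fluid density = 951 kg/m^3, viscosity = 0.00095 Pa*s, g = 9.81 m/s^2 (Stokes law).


Radius R = 374/2 nm = 1.87e-07 m
Density difference = 3860 - 951 = 2909 kg/m^3
v = 2 * R^2 * (rho_p - rho_f) * g / (9 * eta)
v = 2 * (1.87e-07)^2 * 2909 * 9.81 / (9 * 0.00095)
v = 2.33432e-07 m/s = 233.4317 nm/s

233.4317


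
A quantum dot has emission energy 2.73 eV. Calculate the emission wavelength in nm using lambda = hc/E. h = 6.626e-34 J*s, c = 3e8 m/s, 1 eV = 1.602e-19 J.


Convert energy: E = 2.73 eV = 2.73 * 1.602e-19 = 4.37346e-19 J
lambda = h*c / E = 6.626e-34 * 3e8 / 4.37346e-19
lambda = 4.54514e-07 m = 454.5 nm

454.5


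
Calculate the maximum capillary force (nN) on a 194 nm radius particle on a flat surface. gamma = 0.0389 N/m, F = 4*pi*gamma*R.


Convert radius: R = 194 nm = 1.94e-07 m
F = 4 * pi * gamma * R
F = 4 * pi * 0.0389 * 1.94e-07
F = 9.48334e-08 N = 94.8334 nN

94.8334


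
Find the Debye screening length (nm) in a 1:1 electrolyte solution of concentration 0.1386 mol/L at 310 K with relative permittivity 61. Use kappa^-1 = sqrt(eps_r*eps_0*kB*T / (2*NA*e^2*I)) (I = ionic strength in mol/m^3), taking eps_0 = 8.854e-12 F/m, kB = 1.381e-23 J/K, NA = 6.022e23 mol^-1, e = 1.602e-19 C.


Ionic strength I = 0.1386 * 1^2 * 1000 = 138.6 mol/m^3
kappa^-1 = sqrt(61 * 8.854e-12 * 1.381e-23 * 310 / (2 * 6.022e23 * (1.602e-19)^2 * 138.6))
kappa^-1 = 0.735 nm

0.735


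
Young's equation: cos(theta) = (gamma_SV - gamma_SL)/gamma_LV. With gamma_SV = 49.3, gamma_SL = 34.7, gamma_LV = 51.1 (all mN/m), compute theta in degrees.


cos(theta) = (gamma_SV - gamma_SL) / gamma_LV
cos(theta) = (49.3 - 34.7) / 51.1
cos(theta) = 0.285714
theta = arccos(0.285714) = 73.4 degrees

73.4


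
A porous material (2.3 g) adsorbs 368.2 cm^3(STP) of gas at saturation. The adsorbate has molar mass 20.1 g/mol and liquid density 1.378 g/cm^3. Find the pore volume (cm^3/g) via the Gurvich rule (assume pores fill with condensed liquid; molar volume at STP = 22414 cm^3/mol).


Moles adsorbed n = V_ads / 22414 = 368.2 / 22414 = 1.642723e-02 mol
Liquid volume V_liq = n * M / rho_liq = 1.642723e-02 * 20.1 / 1.378 = 0.23961 cm^3
Specific pore volume V_pore = V_liq / m_sample = 0.23961 / 2.3
V_pore = 0.1042 cm^3/g

0.1042


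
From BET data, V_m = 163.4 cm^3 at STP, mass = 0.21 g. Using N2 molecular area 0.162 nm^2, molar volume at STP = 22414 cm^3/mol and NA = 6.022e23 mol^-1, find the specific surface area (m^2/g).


Number of moles in monolayer = V_m / 22414 = 163.4 / 22414 = 0.00729009
Number of molecules = moles * NA = 0.00729009 * 6.022e23
SA = molecules * sigma / mass
SA = (163.4 / 22414) * 6.022e23 * 0.162e-18 / 0.21
SA = 3386.6 m^2/g

3386.6


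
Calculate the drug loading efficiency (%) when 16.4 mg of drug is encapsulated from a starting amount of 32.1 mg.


Drug loading efficiency = (drug loaded / drug initial) * 100
DLE = 16.4 / 32.1 * 100
DLE = 0.5109 * 100
DLE = 51.09%

51.09


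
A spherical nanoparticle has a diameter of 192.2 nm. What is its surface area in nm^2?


Radius r = 192.2/2 = 96.1 nm
Surface area SA = 4 * pi * r^2
SA = 4 * pi * (96.1)^2
SA = 116053.07 nm^2

116053.07


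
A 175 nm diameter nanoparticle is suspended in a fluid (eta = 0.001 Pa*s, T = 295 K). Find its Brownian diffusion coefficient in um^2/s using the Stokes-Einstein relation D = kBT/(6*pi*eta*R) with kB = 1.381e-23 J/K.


Radius R = 175/2 = 87.5 nm = 8.75e-08 m
D = kB*T / (6*pi*eta*R)
D = 1.381e-23 * 295 / (6 * pi * 0.001 * 8.75e-08)
D = 2.47005e-12 m^2/s = 2.47 um^2/s

2.47


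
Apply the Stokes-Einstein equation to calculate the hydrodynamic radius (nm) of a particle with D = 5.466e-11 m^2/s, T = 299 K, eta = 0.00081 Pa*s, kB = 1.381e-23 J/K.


Stokes-Einstein: R = kB*T / (6*pi*eta*D)
R = 1.381e-23 * 299 / (6 * pi * 0.00081 * 5.466e-11)
R = 4.94777e-09 m = 4.95 nm

4.95


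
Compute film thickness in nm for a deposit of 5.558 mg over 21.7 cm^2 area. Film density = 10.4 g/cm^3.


Convert: m = 5.558 mg = 5.5580e-06 kg, A = 21.7 cm^2 = 2.1700e-03 m^2, rho = 10.4 g/cm^3 = 10400 kg/m^3
t = m / (A * rho)
t = 5.5580e-06 / (2.1700e-03 * 10400)
t = 2.4628e-07 m = 246.3 nm

246.3


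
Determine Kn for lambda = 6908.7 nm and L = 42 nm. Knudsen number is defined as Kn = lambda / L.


Knudsen number Kn = lambda / L
Kn = 6908.7 / 42
Kn = 164.4929

164.4929


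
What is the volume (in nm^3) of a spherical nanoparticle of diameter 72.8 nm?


Radius r = 72.8/2 = 36.4 nm
Volume V = (4/3) * pi * r^3
V = (4/3) * pi * (36.4)^3
V = 202019.25 nm^3

202019.25


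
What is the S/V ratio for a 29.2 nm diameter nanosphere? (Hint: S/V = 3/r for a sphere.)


Radius r = 29.2/2 = 14.6 nm
S/V = 3 / r = 3 / 14.6
S/V = 0.2055 nm^-1

0.2055


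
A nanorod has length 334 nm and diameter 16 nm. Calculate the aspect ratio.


Aspect ratio AR = length / diameter
AR = 334 / 16
AR = 20.88

20.88


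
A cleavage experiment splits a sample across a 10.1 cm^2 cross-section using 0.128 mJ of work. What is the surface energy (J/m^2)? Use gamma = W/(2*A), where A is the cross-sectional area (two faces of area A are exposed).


Convert: A = 10.1 cm^2 = 0.00101 m^2, W = 0.128 mJ = 0.000128 J
Cleaving exposes two faces of area A, so total new surface = 2*A and gamma = W / (2*A)
gamma = 0.000128 / (2 * 0.00101)
gamma = 0.063 J/m^2

0.063


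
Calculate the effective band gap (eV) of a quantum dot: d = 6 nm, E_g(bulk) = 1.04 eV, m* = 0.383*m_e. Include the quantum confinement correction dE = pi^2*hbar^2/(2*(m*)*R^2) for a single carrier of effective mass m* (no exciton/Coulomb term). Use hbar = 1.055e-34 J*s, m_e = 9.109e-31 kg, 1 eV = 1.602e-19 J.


Radius R = 6/2 nm = 3e-09 m
Confinement energy dE = pi^2 * hbar^2 / (2 * m_eff * m_e * R^2)
dE = pi^2 * (1.055e-34)^2 / (2 * 0.383 * 9.109e-31 * (3e-09)^2) J, divided by 1.602e-19 J/eV
dE = 0.1092 eV
Total band gap = E_g(bulk) + dE = 1.04 + 0.1092 = 1.1492 eV

1.1492


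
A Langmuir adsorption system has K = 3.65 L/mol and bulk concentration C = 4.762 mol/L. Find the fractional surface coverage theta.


Langmuir isotherm: theta = K*C / (1 + K*C)
K*C = 3.65 * 4.762 = 17.3813
theta = 17.3813 / (1 + 17.3813) = 17.3813 / 18.3813
theta = 0.9456

0.9456


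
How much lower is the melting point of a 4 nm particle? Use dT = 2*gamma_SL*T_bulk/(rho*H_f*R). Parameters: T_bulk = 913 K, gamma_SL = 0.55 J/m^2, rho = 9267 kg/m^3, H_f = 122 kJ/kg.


Radius R = 4/2 = 2 nm = 2e-09 m
Convert H_f = 122 kJ/kg = 122000 J/kg
dT = 2 * gamma_SL * T_bulk / (rho * H_f * R)
dT = 2 * 0.55 * 913 / (9267 * 122000 * 2e-09)
dT = 444.2 K

444.2


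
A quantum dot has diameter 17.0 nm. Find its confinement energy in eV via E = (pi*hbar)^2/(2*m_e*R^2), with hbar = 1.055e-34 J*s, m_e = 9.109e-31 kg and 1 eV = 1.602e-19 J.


Radius R = 17.0/2 = 8.5 nm = 8.5e-09 m
E = (pi * 1.055e-34)^2 / (2 * 9.109e-31 * (8.5e-09)^2)
E(J) = 8.34576e-22
E = E(J) / 1.602e-19 = 0.0052 eV

0.0052


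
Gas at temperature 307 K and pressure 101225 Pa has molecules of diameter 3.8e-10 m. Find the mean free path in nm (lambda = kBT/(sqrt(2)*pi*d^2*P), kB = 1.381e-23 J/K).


Mean free path: lambda = kB*T / (sqrt(2) * pi * d^2 * P)
lambda = 1.381e-23 * 307 / (sqrt(2) * pi * (3.8e-10)^2 * 101225)
lambda = 6.52848e-08 m
lambda = 65.28 nm

65.28


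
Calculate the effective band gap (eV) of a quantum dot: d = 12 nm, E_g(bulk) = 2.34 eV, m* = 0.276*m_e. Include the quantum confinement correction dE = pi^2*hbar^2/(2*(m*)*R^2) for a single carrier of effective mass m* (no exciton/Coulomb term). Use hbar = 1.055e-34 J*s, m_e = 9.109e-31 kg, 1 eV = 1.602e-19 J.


Radius R = 12/2 nm = 6e-09 m
Confinement energy dE = pi^2 * hbar^2 / (2 * m_eff * m_e * R^2)
dE = pi^2 * (1.055e-34)^2 / (2 * 0.276 * 9.109e-31 * (6e-09)^2) J, divided by 1.602e-19 J/eV
dE = 0.0379 eV
Total band gap = E_g(bulk) + dE = 2.34 + 0.0379 = 2.3779 eV

2.3779


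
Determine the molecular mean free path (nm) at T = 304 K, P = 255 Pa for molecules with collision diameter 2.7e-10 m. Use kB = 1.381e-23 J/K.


Mean free path: lambda = kB*T / (sqrt(2) * pi * d^2 * P)
lambda = 1.381e-23 * 304 / (sqrt(2) * pi * (2.7e-10)^2 * 255)
lambda = 5.08317e-05 m
lambda = 50831.71 nm

50831.71


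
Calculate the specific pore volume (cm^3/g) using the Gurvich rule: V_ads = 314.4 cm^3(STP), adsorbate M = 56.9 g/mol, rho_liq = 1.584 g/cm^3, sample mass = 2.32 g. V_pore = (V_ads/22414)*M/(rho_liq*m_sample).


Moles adsorbed n = V_ads / 22414 = 314.4 / 22414 = 1.402695e-02 mol
Liquid volume V_liq = n * M / rho_liq = 1.402695e-02 * 56.9 / 1.584 = 0.50387 cm^3
Specific pore volume V_pore = V_liq / m_sample = 0.50387 / 2.32
V_pore = 0.2172 cm^3/g

0.2172


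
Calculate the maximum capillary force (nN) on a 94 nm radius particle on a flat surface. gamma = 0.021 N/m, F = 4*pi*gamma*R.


Convert radius: R = 94 nm = 9.4e-08 m
F = 4 * pi * gamma * R
F = 4 * pi * 0.021 * 9.4e-08
F = 2.4806e-08 N = 24.806 nN

24.806


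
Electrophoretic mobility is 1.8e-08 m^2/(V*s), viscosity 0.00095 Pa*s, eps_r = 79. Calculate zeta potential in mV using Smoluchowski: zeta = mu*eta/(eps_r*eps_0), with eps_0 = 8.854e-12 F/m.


Smoluchowski equation: zeta = mu * eta / (eps_r * eps_0)
zeta = 1.8e-08 * 0.00095 / (79 * 8.854e-12)
zeta = 0.024447 V = 24.45 mV

24.45


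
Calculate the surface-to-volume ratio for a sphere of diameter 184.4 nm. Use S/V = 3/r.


Radius r = 184.4/2 = 92.2 nm
S/V = 3 / r = 3 / 92.2
S/V = 0.0325 nm^-1

0.0325


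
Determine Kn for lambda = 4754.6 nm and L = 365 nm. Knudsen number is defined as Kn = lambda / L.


Knudsen number Kn = lambda / L
Kn = 4754.6 / 365
Kn = 13.0263

13.0263


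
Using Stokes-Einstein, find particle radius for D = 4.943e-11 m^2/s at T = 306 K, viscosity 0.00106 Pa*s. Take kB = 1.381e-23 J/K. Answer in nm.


Stokes-Einstein: R = kB*T / (6*pi*eta*D)
R = 1.381e-23 * 306 / (6 * pi * 0.00106 * 4.943e-11)
R = 4.27876e-09 m = 4.28 nm

4.28


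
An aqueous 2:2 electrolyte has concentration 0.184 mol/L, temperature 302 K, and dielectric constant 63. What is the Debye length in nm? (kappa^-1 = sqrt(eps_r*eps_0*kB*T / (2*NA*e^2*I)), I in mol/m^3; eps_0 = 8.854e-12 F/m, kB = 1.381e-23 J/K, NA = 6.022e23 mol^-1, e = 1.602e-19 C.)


Ionic strength I = 0.184 * 2^2 * 1000 = 736 mol/m^3
kappa^-1 = sqrt(63 * 8.854e-12 * 1.381e-23 * 302 / (2 * 6.022e23 * (1.602e-19)^2 * 736))
kappa^-1 = 0.32 nm

0.32


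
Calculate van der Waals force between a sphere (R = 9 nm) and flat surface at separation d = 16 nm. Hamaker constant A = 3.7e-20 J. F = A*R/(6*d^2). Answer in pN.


Convert to SI: R = 9 nm = 9e-09 m, d = 16 nm = 1.6e-08 m
F = A * R / (6 * d^2)
F = 3.7e-20 * 9e-09 / (6 * (1.6e-08)^2)
F = 2.16797e-13 N = 0.217 pN

0.217


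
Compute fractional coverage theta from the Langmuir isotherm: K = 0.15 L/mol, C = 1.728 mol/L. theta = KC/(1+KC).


Langmuir isotherm: theta = K*C / (1 + K*C)
K*C = 0.15 * 1.728 = 0.2592
theta = 0.2592 / (1 + 0.2592) = 0.2592 / 1.2592
theta = 0.2058

0.2058


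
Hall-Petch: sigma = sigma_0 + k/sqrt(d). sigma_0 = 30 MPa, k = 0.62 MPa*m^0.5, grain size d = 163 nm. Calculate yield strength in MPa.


d = 163 nm = 1.63e-07 m
sqrt(d) = 0.0004037326
Hall-Petch contribution = k / sqrt(d) = 0.62 / 0.0004037326 = 1535.7 MPa
sigma = sigma_0 + k/sqrt(d) = 30 + 1535.7 = 1565.7 MPa

1565.7


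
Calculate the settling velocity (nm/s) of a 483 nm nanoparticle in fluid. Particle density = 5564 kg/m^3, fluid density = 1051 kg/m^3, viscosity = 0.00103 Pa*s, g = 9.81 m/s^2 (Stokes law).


Radius R = 483/2 nm = 2.415e-07 m
Density difference = 5564 - 1051 = 4513 kg/m^3
v = 2 * R^2 * (rho_p - rho_f) * g / (9 * eta)
v = 2 * (2.415e-07)^2 * 4513 * 9.81 / (9 * 0.00103)
v = 5.57082e-07 m/s = 557.0817 nm/s

557.0817


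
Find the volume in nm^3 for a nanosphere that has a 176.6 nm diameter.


Radius r = 176.6/2 = 88.3 nm
Volume V = (4/3) * pi * r^3
V = (4/3) * pi * (88.3)^3
V = 2883837.07 nm^3

2883837.07


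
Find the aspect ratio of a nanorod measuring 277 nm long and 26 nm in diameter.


Aspect ratio AR = length / diameter
AR = 277 / 26
AR = 10.65

10.65


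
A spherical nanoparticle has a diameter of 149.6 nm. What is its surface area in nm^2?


Radius r = 149.6/2 = 74.8 nm
Surface area SA = 4 * pi * r^2
SA = 4 * pi * (74.8)^2
SA = 70309.35 nm^2

70309.35


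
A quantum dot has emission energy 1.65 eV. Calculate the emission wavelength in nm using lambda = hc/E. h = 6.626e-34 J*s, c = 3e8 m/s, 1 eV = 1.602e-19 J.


Convert energy: E = 1.65 eV = 1.65 * 1.602e-19 = 2.6433e-19 J
lambda = h*c / E = 6.626e-34 * 3e8 / 2.6433e-19
lambda = 7.52015e-07 m = 752.0 nm

752.0


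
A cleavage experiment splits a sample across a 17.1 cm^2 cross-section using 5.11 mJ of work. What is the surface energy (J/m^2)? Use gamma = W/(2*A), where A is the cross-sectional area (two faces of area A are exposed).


Convert: A = 17.1 cm^2 = 0.00171 m^2, W = 5.11 mJ = 0.00511 J
Cleaving exposes two faces of area A, so total new surface = 2*A and gamma = W / (2*A)
gamma = 0.00511 / (2 * 0.00171)
gamma = 1.494 J/m^2

1.494


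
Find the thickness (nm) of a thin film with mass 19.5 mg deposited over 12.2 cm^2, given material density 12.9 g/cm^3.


Convert: m = 19.5 mg = 1.9500e-05 kg, A = 12.2 cm^2 = 1.2200e-03 m^2, rho = 12.9 g/cm^3 = 12900 kg/m^3
t = m / (A * rho)
t = 1.9500e-05 / (1.2200e-03 * 12900)
t = 1.2390e-06 m = 1239.0 nm

1239.0


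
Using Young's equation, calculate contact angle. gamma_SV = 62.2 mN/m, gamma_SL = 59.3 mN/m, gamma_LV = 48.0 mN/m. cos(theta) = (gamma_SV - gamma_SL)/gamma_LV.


cos(theta) = (gamma_SV - gamma_SL) / gamma_LV
cos(theta) = (62.2 - 59.3) / 48.0
cos(theta) = 0.060417
theta = arccos(0.060417) = 86.54 degrees

86.54


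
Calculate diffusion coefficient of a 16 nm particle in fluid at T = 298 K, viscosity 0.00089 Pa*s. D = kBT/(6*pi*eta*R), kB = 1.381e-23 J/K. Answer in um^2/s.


Radius R = 16/2 = 8 nm = 8e-09 m
D = kB*T / (6*pi*eta*R)
D = 1.381e-23 * 298 / (6 * pi * 0.00089 * 8e-09)
D = 3.0664e-11 m^2/s = 30.664 um^2/s

30.664


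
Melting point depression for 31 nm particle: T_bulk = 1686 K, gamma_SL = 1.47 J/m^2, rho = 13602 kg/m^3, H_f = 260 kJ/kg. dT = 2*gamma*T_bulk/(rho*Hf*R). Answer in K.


Radius R = 31/2 = 15.5 nm = 1.55e-08 m
Convert H_f = 260 kJ/kg = 260000 J/kg
dT = 2 * gamma_SL * T_bulk / (rho * H_f * R)
dT = 2 * 1.47 * 1686 / (13602 * 260000 * 1.55e-08)
dT = 90.4 K

90.4


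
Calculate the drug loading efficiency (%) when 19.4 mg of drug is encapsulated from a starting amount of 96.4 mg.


Drug loading efficiency = (drug loaded / drug initial) * 100
DLE = 19.4 / 96.4 * 100
DLE = 0.2012 * 100
DLE = 20.12%

20.12


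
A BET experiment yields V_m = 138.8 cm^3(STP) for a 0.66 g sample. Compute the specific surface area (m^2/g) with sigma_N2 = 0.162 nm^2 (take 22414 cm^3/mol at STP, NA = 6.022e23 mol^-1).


Number of moles in monolayer = V_m / 22414 = 138.8 / 22414 = 0.00619256
Number of molecules = moles * NA = 0.00619256 * 6.022e23
SA = molecules * sigma / mass
SA = (138.8 / 22414) * 6.022e23 * 0.162e-18 / 0.66
SA = 915.3 m^2/g

915.3


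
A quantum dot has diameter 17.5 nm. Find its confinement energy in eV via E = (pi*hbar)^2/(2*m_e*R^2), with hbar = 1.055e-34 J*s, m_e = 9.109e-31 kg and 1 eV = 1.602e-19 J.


Radius R = 17.5/2 = 8.75 nm = 8.75e-09 m
E = (pi * 1.055e-34)^2 / (2 * 9.109e-31 * (8.75e-09)^2)
E(J) = 7.87568e-22
E = E(J) / 1.602e-19 = 0.0049 eV

0.0049


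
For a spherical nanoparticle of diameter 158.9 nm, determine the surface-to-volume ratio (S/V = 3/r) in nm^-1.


Radius r = 158.9/2 = 79.45 nm
S/V = 3 / r = 3 / 79.45
S/V = 0.0378 nm^-1

0.0378


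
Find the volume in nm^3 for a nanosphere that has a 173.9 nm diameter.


Radius r = 173.9/2 = 86.95 nm
Volume V = (4/3) * pi * r^3
V = (4/3) * pi * (86.95)^3
V = 2753577.91 nm^3

2753577.91


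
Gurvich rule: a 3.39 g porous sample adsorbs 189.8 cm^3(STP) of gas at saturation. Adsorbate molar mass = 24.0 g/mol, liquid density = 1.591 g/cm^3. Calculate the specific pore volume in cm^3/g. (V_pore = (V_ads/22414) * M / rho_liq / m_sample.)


Moles adsorbed n = V_ads / 22414 = 189.8 / 22414 = 8.467922e-03 mol
Liquid volume V_liq = n * M / rho_liq = 8.467922e-03 * 24.0 / 1.591 = 0.12774 cm^3
Specific pore volume V_pore = V_liq / m_sample = 0.12774 / 3.39
V_pore = 0.0377 cm^3/g

0.0377


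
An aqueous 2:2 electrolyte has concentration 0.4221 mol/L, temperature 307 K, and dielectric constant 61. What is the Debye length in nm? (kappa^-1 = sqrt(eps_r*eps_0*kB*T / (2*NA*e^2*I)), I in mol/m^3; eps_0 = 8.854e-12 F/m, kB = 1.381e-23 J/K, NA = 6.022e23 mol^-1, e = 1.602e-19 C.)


Ionic strength I = 0.4221 * 2^2 * 1000 = 1688.4 mol/m^3
kappa^-1 = sqrt(61 * 8.854e-12 * 1.381e-23 * 307 / (2 * 6.022e23 * (1.602e-19)^2 * 1688.4))
kappa^-1 = 0.209 nm

0.209


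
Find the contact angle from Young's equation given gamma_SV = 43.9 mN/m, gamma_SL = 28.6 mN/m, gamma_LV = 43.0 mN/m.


cos(theta) = (gamma_SV - gamma_SL) / gamma_LV
cos(theta) = (43.9 - 28.6) / 43.0
cos(theta) = 0.355814
theta = arccos(0.355814) = 69.16 degrees

69.16


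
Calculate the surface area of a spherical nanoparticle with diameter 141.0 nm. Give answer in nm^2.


Radius r = 141.0/2 = 70.5 nm
Surface area SA = 4 * pi * r^2
SA = 4 * pi * (70.5)^2
SA = 62458.0 nm^2

62458.0


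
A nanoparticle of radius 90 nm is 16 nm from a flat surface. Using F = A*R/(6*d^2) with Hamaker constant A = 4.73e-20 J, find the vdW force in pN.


Convert to SI: R = 90 nm = 9e-08 m, d = 16 nm = 1.6e-08 m
F = A * R / (6 * d^2)
F = 4.73e-20 * 9e-08 / (6 * (1.6e-08)^2)
F = 2.77148e-12 N = 2.771 pN

2.771


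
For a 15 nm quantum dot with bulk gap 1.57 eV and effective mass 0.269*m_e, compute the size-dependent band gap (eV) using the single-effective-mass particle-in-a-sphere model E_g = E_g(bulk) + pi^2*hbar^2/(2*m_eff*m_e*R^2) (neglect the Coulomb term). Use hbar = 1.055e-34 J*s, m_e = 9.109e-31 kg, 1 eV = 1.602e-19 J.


Radius R = 15/2 nm = 7.5e-09 m
Confinement energy dE = pi^2 * hbar^2 / (2 * m_eff * m_e * R^2)
dE = pi^2 * (1.055e-34)^2 / (2 * 0.269 * 9.109e-31 * (7.5e-09)^2) J, divided by 1.602e-19 J/eV
dE = 0.0249 eV
Total band gap = E_g(bulk) + dE = 1.57 + 0.0249 = 1.5949 eV

1.5949


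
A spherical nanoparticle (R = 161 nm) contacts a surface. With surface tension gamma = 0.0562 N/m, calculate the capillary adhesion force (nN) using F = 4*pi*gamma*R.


Convert radius: R = 161 nm = 1.61e-07 m
F = 4 * pi * gamma * R
F = 4 * pi * 0.0562 * 1.61e-07
F = 1.13703e-07 N = 113.703 nN

113.703


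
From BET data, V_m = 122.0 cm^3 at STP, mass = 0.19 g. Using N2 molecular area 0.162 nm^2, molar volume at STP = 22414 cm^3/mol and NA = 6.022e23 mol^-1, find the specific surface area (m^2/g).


Number of moles in monolayer = V_m / 22414 = 122.0 / 22414 = 0.00544303
Number of molecules = moles * NA = 0.00544303 * 6.022e23
SA = molecules * sigma / mass
SA = (122.0 / 22414) * 6.022e23 * 0.162e-18 / 0.19
SA = 2794.7 m^2/g

2794.7


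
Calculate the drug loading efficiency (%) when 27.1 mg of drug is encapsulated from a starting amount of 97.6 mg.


Drug loading efficiency = (drug loaded / drug initial) * 100
DLE = 27.1 / 97.6 * 100
DLE = 0.2777 * 100
DLE = 27.77%

27.77


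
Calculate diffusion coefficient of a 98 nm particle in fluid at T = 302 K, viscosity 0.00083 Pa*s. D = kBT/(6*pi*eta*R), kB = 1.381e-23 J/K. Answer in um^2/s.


Radius R = 98/2 = 49 nm = 4.9e-08 m
D = kB*T / (6*pi*eta*R)
D = 1.381e-23 * 302 / (6 * pi * 0.00083 * 4.9e-08)
D = 5.44033e-12 m^2/s = 5.44 um^2/s

5.44


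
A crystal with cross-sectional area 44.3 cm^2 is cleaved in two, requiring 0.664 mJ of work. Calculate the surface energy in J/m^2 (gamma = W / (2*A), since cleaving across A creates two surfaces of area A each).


Convert: A = 44.3 cm^2 = 0.00443 m^2, W = 0.664 mJ = 0.000664 J
Cleaving exposes two faces of area A, so total new surface = 2*A and gamma = W / (2*A)
gamma = 0.000664 / (2 * 0.00443)
gamma = 0.075 J/m^2

0.075


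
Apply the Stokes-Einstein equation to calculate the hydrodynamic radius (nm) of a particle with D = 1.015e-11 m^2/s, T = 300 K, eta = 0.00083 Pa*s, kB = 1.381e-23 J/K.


Stokes-Einstein: R = kB*T / (6*pi*eta*D)
R = 1.381e-23 * 300 / (6 * pi * 0.00083 * 1.015e-11)
R = 2.60897e-08 m = 26.09 nm

26.09


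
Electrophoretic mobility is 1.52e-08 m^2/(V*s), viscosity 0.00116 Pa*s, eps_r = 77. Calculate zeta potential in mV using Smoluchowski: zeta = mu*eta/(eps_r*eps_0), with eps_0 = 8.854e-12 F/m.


Smoluchowski equation: zeta = mu * eta / (eps_r * eps_0)
zeta = 1.52e-08 * 0.00116 / (77 * 8.854e-12)
zeta = 0.025863 V = 25.86 mV

25.86


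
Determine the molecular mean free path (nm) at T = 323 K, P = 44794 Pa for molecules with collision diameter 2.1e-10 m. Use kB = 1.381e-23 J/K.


Mean free path: lambda = kB*T / (sqrt(2) * pi * d^2 * P)
lambda = 1.381e-23 * 323 / (sqrt(2) * pi * (2.1e-10)^2 * 44794)
lambda = 5.08245e-07 m
lambda = 508.24 nm

508.24


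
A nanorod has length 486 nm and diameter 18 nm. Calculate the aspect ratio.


Aspect ratio AR = length / diameter
AR = 486 / 18
AR = 27.0

27.0


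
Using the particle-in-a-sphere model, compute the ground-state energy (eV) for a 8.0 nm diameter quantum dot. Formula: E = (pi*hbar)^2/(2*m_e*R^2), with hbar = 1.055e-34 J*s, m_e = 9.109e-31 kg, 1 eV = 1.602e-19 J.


Radius R = 8.0/2 = 4 nm = 4e-09 m
E = (pi * 1.055e-34)^2 / (2 * 9.109e-31 * (4e-09)^2)
E(J) = 3.76863e-21
E = E(J) / 1.602e-19 = 0.0235 eV

0.0235


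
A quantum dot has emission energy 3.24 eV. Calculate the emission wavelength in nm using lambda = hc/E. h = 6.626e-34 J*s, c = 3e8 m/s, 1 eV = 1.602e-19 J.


Convert energy: E = 3.24 eV = 3.24 * 1.602e-19 = 5.19048e-19 J
lambda = h*c / E = 6.626e-34 * 3e8 / 5.19048e-19
lambda = 3.8297e-07 m = 383.0 nm

383.0


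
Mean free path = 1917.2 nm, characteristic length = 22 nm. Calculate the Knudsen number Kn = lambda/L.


Knudsen number Kn = lambda / L
Kn = 1917.2 / 22
Kn = 87.1455

87.1455


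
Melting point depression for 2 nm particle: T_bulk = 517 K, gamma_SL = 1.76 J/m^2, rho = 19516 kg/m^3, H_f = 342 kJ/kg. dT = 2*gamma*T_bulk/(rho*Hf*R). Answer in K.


Radius R = 2/2 = 1 nm = 1e-09 m
Convert H_f = 342 kJ/kg = 342000 J/kg
dT = 2 * gamma_SL * T_bulk / (rho * H_f * R)
dT = 2 * 1.76 * 517 / (19516 * 342000 * 1e-09)
dT = 272.7 K

272.7


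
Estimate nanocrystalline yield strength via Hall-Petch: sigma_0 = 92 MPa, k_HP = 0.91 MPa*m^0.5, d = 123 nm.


d = 123 nm = 1.23e-07 m
sqrt(d) = 0.0003507136
Hall-Petch contribution = k / sqrt(d) = 0.91 / 0.0003507136 = 2594.7 MPa
sigma = sigma_0 + k/sqrt(d) = 92 + 2594.7 = 2686.7 MPa

2686.7


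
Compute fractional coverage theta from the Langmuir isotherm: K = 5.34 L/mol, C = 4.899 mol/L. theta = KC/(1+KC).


Langmuir isotherm: theta = K*C / (1 + K*C)
K*C = 5.34 * 4.899 = 26.16066
theta = 26.16066 / (1 + 26.16066) = 26.16066 / 27.16066
theta = 0.9632

0.9632


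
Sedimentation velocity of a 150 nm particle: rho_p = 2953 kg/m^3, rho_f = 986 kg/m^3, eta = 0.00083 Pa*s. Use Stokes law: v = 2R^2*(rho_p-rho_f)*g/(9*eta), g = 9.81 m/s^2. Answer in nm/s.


Radius R = 150/2 nm = 7.5e-08 m
Density difference = 2953 - 986 = 1967 kg/m^3
v = 2 * R^2 * (rho_p - rho_f) * g / (9 * eta)
v = 2 * (7.5e-08)^2 * 1967 * 9.81 / (9 * 0.00083)
v = 2.90606e-08 m/s = 29.0606 nm/s

29.0606


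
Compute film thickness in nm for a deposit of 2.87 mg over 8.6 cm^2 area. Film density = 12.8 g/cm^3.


Convert: m = 2.87 mg = 2.8700e-06 kg, A = 8.6 cm^2 = 8.6000e-04 m^2, rho = 12.8 g/cm^3 = 12800 kg/m^3
t = m / (A * rho)
t = 2.8700e-06 / (8.6000e-04 * 12800)
t = 2.6072e-07 m = 260.7 nm

260.7


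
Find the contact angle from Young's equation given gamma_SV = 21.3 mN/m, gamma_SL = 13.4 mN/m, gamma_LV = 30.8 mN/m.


cos(theta) = (gamma_SV - gamma_SL) / gamma_LV
cos(theta) = (21.3 - 13.4) / 30.8
cos(theta) = 0.256494
theta = arccos(0.256494) = 75.14 degrees

75.14


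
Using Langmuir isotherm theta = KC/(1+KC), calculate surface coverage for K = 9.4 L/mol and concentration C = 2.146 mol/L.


Langmuir isotherm: theta = K*C / (1 + K*C)
K*C = 9.4 * 2.146 = 20.1724
theta = 20.1724 / (1 + 20.1724) = 20.1724 / 21.1724
theta = 0.9528

0.9528


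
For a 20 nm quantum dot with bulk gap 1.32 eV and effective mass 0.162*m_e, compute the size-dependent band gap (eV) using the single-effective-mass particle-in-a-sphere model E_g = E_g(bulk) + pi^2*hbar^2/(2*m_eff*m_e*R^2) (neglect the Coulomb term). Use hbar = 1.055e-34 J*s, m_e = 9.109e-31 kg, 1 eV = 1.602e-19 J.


Radius R = 20/2 nm = 1e-08 m
Confinement energy dE = pi^2 * hbar^2 / (2 * m_eff * m_e * R^2)
dE = pi^2 * (1.055e-34)^2 / (2 * 0.162 * 9.109e-31 * (1e-08)^2) J, divided by 1.602e-19 J/eV
dE = 0.0232 eV
Total band gap = E_g(bulk) + dE = 1.32 + 0.0232 = 1.3432 eV

1.3432


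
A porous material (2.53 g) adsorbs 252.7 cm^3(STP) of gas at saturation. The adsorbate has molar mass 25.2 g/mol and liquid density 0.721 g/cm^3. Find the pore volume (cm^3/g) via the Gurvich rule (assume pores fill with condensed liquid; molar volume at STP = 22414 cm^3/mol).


Moles adsorbed n = V_ads / 22414 = 252.7 / 22414 = 1.127420e-02 mol
Liquid volume V_liq = n * M / rho_liq = 1.127420e-02 * 25.2 / 0.721 = 0.39405 cm^3
Specific pore volume V_pore = V_liq / m_sample = 0.39405 / 2.53
V_pore = 0.1558 cm^3/g

0.1558
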